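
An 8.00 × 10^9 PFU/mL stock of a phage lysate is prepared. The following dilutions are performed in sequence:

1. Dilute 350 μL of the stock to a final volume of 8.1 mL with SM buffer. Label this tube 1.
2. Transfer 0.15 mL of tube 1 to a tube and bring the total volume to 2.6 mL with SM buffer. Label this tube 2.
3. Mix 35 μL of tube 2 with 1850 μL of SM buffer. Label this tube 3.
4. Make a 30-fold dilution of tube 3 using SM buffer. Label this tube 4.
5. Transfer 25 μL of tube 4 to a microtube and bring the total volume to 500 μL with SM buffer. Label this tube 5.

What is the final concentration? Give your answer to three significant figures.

Step 1: 350 μL brought to 8.1 mL → factor 8100/350 = 23.143
Step 2: 0.15 mL brought to 2.6 mL → factor 2.6/0.15 = 17.333
Step 3: 35 μL + 1850 μL = 1885 μL total → factor 1885/35 = 53.857
Step 4: 30-fold → factor 30
Step 5: 25 μL brought to 500 μL → factor 500/25 = 20
Overall dilution factor = 23.143 × 17.333 × 53.857 × 30 × 20 = 1.2963 × 10^7
Final = 8.00 × 10^9 PFU/mL / 1.2963 × 10^7 = 617 PFU/mL

617 PFU/mL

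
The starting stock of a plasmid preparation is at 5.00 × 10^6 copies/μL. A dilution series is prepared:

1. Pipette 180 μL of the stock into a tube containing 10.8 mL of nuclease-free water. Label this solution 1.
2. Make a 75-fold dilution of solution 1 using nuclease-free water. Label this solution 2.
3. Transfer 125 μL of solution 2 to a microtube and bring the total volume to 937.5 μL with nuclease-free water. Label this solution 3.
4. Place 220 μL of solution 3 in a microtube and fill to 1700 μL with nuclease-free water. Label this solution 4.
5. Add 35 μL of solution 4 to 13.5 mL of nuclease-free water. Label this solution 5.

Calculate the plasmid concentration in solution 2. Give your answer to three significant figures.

1.09 × 10^3 copies/μL

Step 1: 180 μL + 10.8 mL = 10980 μL total → factor 10980/180 = 61
Step 2: 75-fold → factor 75
Dilution factor through solution 2 = 61 × 75 = 4575
[solution 2] = 5.00 × 10^6 copies/μL / 4575 = 1.09 × 10^3 copies/μL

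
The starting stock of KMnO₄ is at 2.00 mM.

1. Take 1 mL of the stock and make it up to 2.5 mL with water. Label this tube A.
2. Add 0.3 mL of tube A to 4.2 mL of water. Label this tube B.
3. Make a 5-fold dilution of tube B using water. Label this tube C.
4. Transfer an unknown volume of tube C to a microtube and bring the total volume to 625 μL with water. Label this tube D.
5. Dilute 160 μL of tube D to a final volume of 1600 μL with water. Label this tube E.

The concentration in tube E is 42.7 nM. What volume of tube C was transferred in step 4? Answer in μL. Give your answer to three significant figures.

25.0 μL

Step 1: 1 mL brought to 2.5 mL → factor 2.5/1 = 2.5
Step 2: 0.3 mL + 4.2 mL = 4.5 mL total → factor 4.5/0.3 = 15
Step 3: 5-fold → factor 5
Step 4: v brought to 625 μL → factor = 625 μL/v
Step 5: 160 μL brought to 1600 μL → factor 1600/160 = 10
Product of known-step factors = 1875
Overall factor = 2.00 mM / (42.7 nM) = 46838
Step-4 factor = 46838 / 1875 = 24.98
v = 625 μL / 24.98 = 25.0 μL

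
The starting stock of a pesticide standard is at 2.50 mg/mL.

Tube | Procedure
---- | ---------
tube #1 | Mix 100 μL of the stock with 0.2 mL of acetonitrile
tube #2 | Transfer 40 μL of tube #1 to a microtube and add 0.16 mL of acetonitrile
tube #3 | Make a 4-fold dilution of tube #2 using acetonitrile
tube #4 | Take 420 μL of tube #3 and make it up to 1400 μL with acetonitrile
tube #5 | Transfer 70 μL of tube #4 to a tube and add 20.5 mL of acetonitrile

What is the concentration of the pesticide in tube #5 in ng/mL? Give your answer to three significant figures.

Step 1: 100 μL + 0.2 mL = 300 μL total → factor 300/100 = 3
Step 2: 40 μL + 0.16 mL = 200 μL total → factor 200/40 = 5
Step 3: 4-fold → factor 4
Step 4: 420 μL brought to 1400 μL → factor 1400/420 = 3.3333
Step 5: 70 μL + 20.5 mL = 20570 μL total → factor 20570/70 = 293.86
Overall dilution factor = 3 × 5 × 4 × 3.3333 × 293.86 = 58771
Final = 2.50 mg/mL / 58771 = 4.254 × 10^-5 mg/mL = 42.5 ng/mL

42.5 ng/mL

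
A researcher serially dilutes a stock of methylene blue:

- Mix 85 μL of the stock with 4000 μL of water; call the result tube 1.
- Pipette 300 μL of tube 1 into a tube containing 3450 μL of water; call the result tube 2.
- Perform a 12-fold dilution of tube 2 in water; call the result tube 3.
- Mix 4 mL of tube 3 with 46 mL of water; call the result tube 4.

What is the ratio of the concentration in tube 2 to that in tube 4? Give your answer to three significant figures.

150

Step 1: 85 μL + 4000 μL = 4085 μL total → factor 4085/85 = 48.059
Step 2: 300 μL + 3450 μL = 3750 μL total → factor 3750/300 = 12.5
Step 3: 12-fold → factor 12
Step 4: 4 mL + 46 mL = 50 mL total → factor 50/4 = 12.5
Dilution factor to tube 2 = 600.74; to tube 4 = 90110
[tube 2]/[tube 4] = (factor to tube 4)/(factor to tube 2) = 90110/600.74 = 150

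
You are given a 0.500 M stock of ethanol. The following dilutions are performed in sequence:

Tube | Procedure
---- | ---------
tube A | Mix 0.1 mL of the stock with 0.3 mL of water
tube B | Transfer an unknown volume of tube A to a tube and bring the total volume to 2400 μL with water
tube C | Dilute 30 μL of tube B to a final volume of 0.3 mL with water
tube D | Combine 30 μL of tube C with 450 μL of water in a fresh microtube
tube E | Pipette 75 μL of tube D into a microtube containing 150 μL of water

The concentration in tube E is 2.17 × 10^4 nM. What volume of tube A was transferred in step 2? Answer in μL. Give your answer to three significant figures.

200 μL

Step 1: 0.1 mL + 0.3 mL = 0.4 mL total → factor 0.4/0.1 = 4
Step 2: v brought to 2400 μL → factor = 2400 μL/v
Step 3: 30 μL brought to 0.3 mL → factor 300/30 = 10
Step 4: 30 μL + 450 μL = 480 μL total → factor 480/30 = 16
Step 5: 75 μL + 150 μL = 225 μL total → factor 225/75 = 3
Product of known-step factors = 1920
Overall factor = 0.500 M / (2.17 × 10^4 nM) = 23041
Step-2 factor = 23041 / 1920 = 12.001
v = 2400 μL / 12.001 = 200 μL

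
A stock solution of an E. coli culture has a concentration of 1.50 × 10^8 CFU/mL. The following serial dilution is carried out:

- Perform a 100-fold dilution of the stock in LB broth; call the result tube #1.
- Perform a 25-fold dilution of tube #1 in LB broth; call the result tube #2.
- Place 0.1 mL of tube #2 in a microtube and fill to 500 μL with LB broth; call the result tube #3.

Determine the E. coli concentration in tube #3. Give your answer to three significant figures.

1.20 × 10^4 CFU/mL

Step 1: 100-fold → factor 100
Step 2: 25-fold → factor 25
Step 3: 0.1 mL brought to 500 μL → factor 0.5/0.1 = 5
Overall dilution factor = 100 × 25 × 5 = 12500
Final = 1.50 × 10^8 CFU/mL / 12500 = 1.20 × 10^4 CFU/mL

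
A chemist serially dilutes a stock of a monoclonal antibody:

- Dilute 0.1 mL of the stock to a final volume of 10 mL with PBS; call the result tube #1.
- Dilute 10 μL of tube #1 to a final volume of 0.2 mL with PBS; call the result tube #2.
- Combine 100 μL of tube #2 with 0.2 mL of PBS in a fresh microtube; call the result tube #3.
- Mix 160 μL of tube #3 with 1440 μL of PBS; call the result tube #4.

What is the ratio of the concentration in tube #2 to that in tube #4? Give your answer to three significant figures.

30.0

Step 1: 0.1 mL brought to 10 mL → factor 10/0.1 = 100
Step 2: 10 μL brought to 0.2 mL → factor 200/10 = 20
Step 3: 100 μL + 0.2 mL = 300 μL total → factor 300/100 = 3
Step 4: 160 μL + 1440 μL = 1600 μL total → factor 1600/160 = 10
Dilution factor to tube #2 = 2000; to tube #4 = 60000
[tube #2]/[tube #4] = (factor to tube #4)/(factor to tube #2) = 60000/2000 = 30.0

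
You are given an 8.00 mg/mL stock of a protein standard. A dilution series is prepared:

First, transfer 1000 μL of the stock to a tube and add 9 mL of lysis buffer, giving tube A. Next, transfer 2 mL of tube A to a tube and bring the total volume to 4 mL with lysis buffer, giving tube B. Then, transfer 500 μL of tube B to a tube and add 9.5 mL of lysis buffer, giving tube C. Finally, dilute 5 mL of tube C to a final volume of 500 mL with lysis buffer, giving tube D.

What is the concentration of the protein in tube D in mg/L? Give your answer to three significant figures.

0.200 mg/L

Step 1: 1000 μL + 9 mL = 10000 μL total → factor 10000/1000 = 10
Step 2: 2 mL brought to 4 mL → factor 4/2 = 2
Step 3: 500 μL + 9.5 mL = 10000 μL total → factor 10000/500 = 20
Step 4: 5 mL brought to 500 mL → factor 500/5 = 100
Overall dilution factor = 10 × 2 × 20 × 100 = 40000
Final = 8.00 mg/mL / 40000 = 0.0002000 mg/mL = 0.200 mg/L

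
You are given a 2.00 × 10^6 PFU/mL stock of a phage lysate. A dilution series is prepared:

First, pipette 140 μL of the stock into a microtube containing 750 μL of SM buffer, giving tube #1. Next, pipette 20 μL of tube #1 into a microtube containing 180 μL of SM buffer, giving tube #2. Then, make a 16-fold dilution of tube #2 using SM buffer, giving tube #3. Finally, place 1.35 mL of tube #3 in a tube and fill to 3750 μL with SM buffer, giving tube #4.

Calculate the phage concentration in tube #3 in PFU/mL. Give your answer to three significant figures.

1.97 × 10^3 PFU/mL

Step 1: 140 μL + 750 μL = 890 μL total → factor 890/140 = 6.3571
Step 2: 20 μL + 180 μL = 200 μL total → factor 200/20 = 10
Step 3: 16-fold → factor 16
Dilution factor through tube #3 = 6.3571 × 10 × 16 = 1017.1
[tube #3] = 2.00 × 10^6 PFU/mL / 1017.1 = 1.97 × 10^3 PFU/mL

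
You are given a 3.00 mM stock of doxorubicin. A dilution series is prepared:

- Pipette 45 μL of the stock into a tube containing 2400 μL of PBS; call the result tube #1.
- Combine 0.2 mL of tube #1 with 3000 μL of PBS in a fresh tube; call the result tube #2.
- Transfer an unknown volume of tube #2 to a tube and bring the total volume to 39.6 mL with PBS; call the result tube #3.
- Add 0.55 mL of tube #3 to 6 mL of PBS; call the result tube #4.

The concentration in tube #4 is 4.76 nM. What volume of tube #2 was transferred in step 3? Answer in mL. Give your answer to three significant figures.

Step 1: 45 μL + 2400 μL = 2445 μL total → factor 2445/45 = 54.333
Step 2: 0.2 mL + 3000 μL = 3.2 mL total → factor 3.2/0.2 = 16
Step 3: v brought to 39.6 mL → factor = 39.6 mL/v
Step 4: 0.55 mL + 6 mL = 6.55 mL total → factor 6.55/0.55 = 11.909
Product of known-step factors = 10353
Overall factor = 3.00 mM / (4.76 nM) = 6.3025 × 10^5
Step-3 factor = 6.3025 × 10^5 / 10353 = 60.876
v = 39.6 mL / 60.876 = 0.650 mL

0.650 mL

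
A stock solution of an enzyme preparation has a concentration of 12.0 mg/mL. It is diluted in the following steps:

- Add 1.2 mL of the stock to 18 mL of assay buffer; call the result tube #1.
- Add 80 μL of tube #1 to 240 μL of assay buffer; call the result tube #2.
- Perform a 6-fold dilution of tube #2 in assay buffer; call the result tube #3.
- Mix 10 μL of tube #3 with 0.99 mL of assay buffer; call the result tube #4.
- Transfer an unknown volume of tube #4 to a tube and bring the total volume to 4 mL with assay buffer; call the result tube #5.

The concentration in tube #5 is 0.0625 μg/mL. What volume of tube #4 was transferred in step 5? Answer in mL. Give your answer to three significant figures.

Step 1: 1.2 mL + 18 mL = 19.2 mL total → factor 19.2/1.2 = 16
Step 2: 80 μL + 240 μL = 320 μL total → factor 320/80 = 4
Step 3: 6-fold → factor 6
Step 4: 10 μL + 0.99 mL = 1000 μL total → factor 1000/10 = 100
Step 5: v brought to 4 mL → factor = 4 mL/v
Product of known-step factors = 38400
Overall factor = 12.0 mg/mL / (0.0625 μg/mL) = 1.92 × 10^5
Step-5 factor = 1.92 × 10^5 / 38400 = 5
v = 4 mL / 5 = 0.800 mL

0.800 mL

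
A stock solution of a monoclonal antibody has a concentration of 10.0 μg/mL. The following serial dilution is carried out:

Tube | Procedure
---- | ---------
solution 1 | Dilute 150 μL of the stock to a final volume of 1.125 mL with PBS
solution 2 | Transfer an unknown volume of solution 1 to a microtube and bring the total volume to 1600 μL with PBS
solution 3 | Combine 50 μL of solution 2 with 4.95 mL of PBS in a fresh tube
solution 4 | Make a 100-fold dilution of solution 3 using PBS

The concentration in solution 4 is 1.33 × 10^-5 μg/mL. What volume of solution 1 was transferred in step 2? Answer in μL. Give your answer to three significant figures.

Step 1: 150 μL brought to 1.125 mL → factor 1125/150 = 7.5
Step 2: v brought to 1600 μL → factor = 1600 μL/v
Step 3: 50 μL + 4.95 mL = 5000 μL total → factor 5000/50 = 100
Step 4: 100-fold → factor 100
Product of known-step factors = 75000
Overall factor = 10.0 μg/mL / (1.33 × 10^-5 μg/mL) = 7.5188 × 10^5
Step-2 factor = 7.5188 × 10^5 / 75000 = 10.025
v = 1600 μL / 10.025 = 160 μL

160 μL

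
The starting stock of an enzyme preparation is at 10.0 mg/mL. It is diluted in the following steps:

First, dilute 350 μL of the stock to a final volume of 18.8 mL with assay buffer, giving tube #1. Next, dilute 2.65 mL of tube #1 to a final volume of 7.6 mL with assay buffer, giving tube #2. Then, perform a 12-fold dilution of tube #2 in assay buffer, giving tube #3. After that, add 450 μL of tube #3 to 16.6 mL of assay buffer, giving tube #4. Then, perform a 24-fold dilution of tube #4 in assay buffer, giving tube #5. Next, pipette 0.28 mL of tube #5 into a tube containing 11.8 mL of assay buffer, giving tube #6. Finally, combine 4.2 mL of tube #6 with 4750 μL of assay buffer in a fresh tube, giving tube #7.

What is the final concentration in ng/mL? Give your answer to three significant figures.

0.0647 ng/mL

Step 1: 350 μL brought to 18.8 mL → factor 18800/350 = 53.714
Step 2: 2.65 mL brought to 7.6 mL → factor 7.6/2.65 = 2.8679
Step 3: 12-fold → factor 12
Step 4: 450 μL + 16.6 mL = 17050 μL total → factor 17050/450 = 37.889
Step 5: 24-fold → factor 24
Step 6: 0.28 mL + 11.8 mL = 12.08 mL total → factor 12.08/0.28 = 43.143
Step 7: 4.2 mL + 4750 μL = 8.95 mL total → factor 8.95/4.2 = 2.131
Overall dilution factor = 53.714 × 2.8679 × 12 × 37.889 × 24 × 43.143 × 2.131 = 1.5454 × 10^8
Final = 10.0 mg/mL / 1.5454 × 10^8 = 6.471 × 10^-8 mg/mL = 0.0647 ng/mL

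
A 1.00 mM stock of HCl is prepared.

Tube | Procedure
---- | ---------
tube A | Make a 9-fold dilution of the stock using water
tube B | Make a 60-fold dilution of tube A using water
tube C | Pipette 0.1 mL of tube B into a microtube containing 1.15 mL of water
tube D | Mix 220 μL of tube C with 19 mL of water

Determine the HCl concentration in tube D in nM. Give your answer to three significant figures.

1.70 nM

Step 1: 9-fold → factor 9
Step 2: 60-fold → factor 60
Step 3: 0.1 mL + 1.15 mL = 1.25 mL total → factor 1.25/0.1 = 12.5
Step 4: 220 μL + 19 mL = 19220 μL total → factor 19220/220 = 87.364
Overall dilution factor = 9 × 60 × 12.5 × 87.364 = 5.897 × 10^5
Final = 1.00 mM / 5.897 × 10^5 = 1.696 × 10^-6 mM = 1.70 nM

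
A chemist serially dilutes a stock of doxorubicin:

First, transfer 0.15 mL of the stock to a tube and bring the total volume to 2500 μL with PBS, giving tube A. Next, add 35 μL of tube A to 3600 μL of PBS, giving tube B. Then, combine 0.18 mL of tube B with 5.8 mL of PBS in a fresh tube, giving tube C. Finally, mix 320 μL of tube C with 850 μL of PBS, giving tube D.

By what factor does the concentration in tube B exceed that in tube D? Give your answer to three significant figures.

Step 1: 0.15 mL brought to 2500 μL → factor 2.5/0.15 = 16.667
Step 2: 35 μL + 3600 μL = 3635 μL total → factor 3635/35 = 103.86
Step 3: 0.18 mL + 5.8 mL = 5.98 mL total → factor 5.98/0.18 = 33.222
Step 4: 320 μL + 850 μL = 1170 μL total → factor 1170/320 = 3.6562
Dilution factor to tube B = 1731; to tube D = 2.1026 × 10^5
[tube B]/[tube D] = (factor to tube D)/(factor to tube B) = 2.1026 × 10^5/1731 = 121

121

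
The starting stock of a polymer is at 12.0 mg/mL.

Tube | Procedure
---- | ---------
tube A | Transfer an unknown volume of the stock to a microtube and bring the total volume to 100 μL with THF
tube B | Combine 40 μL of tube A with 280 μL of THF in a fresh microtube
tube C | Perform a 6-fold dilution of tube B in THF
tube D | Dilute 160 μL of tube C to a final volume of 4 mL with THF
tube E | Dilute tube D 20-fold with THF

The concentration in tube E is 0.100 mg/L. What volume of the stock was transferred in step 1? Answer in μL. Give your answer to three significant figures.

20.0 μL

Step 1: v brought to 100 μL → factor = 100 μL/v
Step 2: 40 μL + 280 μL = 320 μL total → factor 320/40 = 8
Step 3: 6-fold → factor 6
Step 4: 160 μL brought to 4 mL → factor 4000/160 = 25
Step 5: 20-fold → factor 20
Product of known-step factors = 24000
Overall factor = 12.0 mg/mL / (0.100 mg/L) = 1.2 × 10^5
Step-1 factor = 1.2 × 10^5 / 24000 = 5
v = 100 μL / 5 = 20.0 μL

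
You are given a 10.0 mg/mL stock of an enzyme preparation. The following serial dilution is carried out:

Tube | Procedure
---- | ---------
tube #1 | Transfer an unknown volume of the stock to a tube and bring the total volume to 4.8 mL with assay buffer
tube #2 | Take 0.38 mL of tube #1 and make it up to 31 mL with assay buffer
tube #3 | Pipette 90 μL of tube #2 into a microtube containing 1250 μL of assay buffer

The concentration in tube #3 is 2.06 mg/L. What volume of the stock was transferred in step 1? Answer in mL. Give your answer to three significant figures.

1.20 mL

Step 1: v brought to 4.8 mL → factor = 4.8 mL/v
Step 2: 0.38 mL brought to 31 mL → factor 31/0.38 = 81.579
Step 3: 90 μL + 1250 μL = 1340 μL total → factor 1340/90 = 14.889
Product of known-step factors = 1214.6
Overall factor = 10.0 mg/mL / (2.06 mg/L) = 4854.4
Step-1 factor = 4854.4 / 1214.6 = 3.9966
v = 4.8 mL / 3.9966 = 1.20 mL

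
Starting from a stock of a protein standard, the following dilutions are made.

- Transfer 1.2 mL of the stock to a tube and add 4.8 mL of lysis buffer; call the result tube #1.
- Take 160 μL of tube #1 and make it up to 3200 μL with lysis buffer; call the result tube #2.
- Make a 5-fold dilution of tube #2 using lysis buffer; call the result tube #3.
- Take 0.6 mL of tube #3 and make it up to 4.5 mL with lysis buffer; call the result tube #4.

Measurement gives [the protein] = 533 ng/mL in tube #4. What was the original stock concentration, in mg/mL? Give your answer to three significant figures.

2.00 mg/mL

Step 1: 1.2 mL + 4.8 mL = 6 mL total → factor 6/1.2 = 5
Step 2: 160 μL brought to 3200 μL → factor 3200/160 = 20
Step 3: 5-fold → factor 5
Step 4: 0.6 mL brought to 4.5 mL → factor 4.5/0.6 = 7.5
Overall dilution factor = 5 × 20 × 5 × 7.5 = 3750
Stock = 533 ng/mL × 3750 = 1.999 × 10^6 ng/mL = 2.00 mg/mL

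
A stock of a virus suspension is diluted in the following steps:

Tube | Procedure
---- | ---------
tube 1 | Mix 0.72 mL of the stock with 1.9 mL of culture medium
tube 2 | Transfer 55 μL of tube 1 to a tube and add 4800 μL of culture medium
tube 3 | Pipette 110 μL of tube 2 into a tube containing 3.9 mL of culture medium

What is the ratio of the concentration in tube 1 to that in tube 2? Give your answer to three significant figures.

88.3

Step 1: 0.72 mL + 1.9 mL = 2.62 mL total → factor 2.62/0.72 = 3.6389
Step 2: 55 μL + 4800 μL = 4855 μL total → factor 4855/55 = 88.273
Dilution factor to tube 1 = 3.6389; to tube 2 = 321.21
[tube 1]/[tube 2] = (factor to tube 2)/(factor to tube 1) = 321.21/3.6389 = 88.3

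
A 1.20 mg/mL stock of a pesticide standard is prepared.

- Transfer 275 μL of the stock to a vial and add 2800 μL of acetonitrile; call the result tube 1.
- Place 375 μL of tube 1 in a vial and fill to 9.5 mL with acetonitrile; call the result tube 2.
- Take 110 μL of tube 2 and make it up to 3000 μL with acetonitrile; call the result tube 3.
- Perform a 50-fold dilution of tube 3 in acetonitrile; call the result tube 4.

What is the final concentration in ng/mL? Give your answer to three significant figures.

Step 1: 275 μL + 2800 μL = 3075 μL total → factor 3075/275 = 11.182
Step 2: 375 μL brought to 9.5 mL → factor 9500/375 = 25.333
Step 3: 110 μL brought to 3000 μL → factor 3000/110 = 27.273
Step 4: 50-fold → factor 50
Overall dilution factor = 11.182 × 25.333 × 27.273 × 50 = 3.8628 × 10^5
Final = 1.20 mg/mL / 3.8628 × 10^5 = 3.107 × 10^-6 mg/mL = 3.11 ng/mL

3.11 ng/mL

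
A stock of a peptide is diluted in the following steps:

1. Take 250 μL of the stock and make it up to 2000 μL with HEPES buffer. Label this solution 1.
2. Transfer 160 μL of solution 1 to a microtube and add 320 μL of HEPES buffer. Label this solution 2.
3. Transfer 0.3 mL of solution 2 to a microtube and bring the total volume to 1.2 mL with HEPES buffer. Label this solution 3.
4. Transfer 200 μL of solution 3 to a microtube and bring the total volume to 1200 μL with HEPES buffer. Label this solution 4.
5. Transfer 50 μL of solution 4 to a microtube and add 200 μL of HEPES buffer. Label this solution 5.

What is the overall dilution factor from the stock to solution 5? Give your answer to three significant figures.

2.88 × 10^3

Step 1: 250 μL brought to 2000 μL → factor 2000/250 = 8
Step 2: 160 μL + 320 μL = 480 μL total → factor 480/160 = 3
Step 3: 0.3 mL brought to 1.2 mL → factor 1.2/0.3 = 4
Step 4: 200 μL brought to 1200 μL → factor 1200/200 = 6
Step 5: 50 μL + 200 μL = 250 μL total → factor 250/50 = 5
Overall dilution factor = 8 × 3 × 4 × 6 × 5 = 2880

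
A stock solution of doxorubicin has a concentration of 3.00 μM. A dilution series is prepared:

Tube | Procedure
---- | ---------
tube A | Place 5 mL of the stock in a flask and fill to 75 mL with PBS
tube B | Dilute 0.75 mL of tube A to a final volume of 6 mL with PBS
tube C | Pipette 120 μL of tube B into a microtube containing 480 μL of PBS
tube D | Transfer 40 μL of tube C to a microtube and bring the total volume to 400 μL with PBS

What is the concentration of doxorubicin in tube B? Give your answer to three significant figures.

0.0250 μM

Step 1: 5 mL brought to 75 mL → factor 75/5 = 15
Step 2: 0.75 mL brought to 6 mL → factor 6/0.75 = 8
Dilution factor through tube B = 15 × 8 = 120
[tube B] = 3.00 μM / 120 = 0.0250 μM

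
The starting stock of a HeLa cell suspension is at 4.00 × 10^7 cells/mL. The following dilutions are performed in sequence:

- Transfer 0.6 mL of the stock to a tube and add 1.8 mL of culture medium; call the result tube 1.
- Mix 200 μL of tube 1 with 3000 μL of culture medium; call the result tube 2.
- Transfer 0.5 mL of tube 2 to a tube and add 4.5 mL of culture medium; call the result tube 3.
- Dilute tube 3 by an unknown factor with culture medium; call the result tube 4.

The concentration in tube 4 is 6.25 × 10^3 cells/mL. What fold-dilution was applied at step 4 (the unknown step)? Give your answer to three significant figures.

Step 1: 0.6 mL + 1.8 mL = 2.4 mL total → factor 2.4/0.6 = 4
Step 2: 200 μL + 3000 μL = 3200 μL total → factor 3200/200 = 16
Step 3: 0.5 mL + 4.5 mL = 5 mL total → factor 5/0.5 = 10
Step 4: unknown factor x
Product of known-step factors = 640
Overall factor = 4.00 × 10^7 cells/mL / (6.25 × 10^3 cells/mL) = 6400
x = 6400 / 640 = 10.0

10.0-fold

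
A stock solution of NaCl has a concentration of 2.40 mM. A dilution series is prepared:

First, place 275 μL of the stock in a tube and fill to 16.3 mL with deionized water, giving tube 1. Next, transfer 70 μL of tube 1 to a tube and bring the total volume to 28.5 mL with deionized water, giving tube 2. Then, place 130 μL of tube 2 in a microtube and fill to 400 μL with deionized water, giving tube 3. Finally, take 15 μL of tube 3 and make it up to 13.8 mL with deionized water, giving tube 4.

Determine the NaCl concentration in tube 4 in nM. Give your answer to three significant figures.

0.0351 nM

Step 1: 275 μL brought to 16.3 mL → factor 16300/275 = 59.273
Step 2: 70 μL brought to 28.5 mL → factor 28500/70 = 407.14
Step 3: 130 μL brought to 400 μL → factor 400/130 = 3.0769
Step 4: 15 μL brought to 13.8 mL → factor 13800/15 = 920
Overall dilution factor = 59.273 × 407.14 × 3.0769 × 920 = 6.8313 × 10^7
Final = 2.40 mM / 6.8313 × 10^7 = 3.513 × 10^-8 mM = 0.0351 nM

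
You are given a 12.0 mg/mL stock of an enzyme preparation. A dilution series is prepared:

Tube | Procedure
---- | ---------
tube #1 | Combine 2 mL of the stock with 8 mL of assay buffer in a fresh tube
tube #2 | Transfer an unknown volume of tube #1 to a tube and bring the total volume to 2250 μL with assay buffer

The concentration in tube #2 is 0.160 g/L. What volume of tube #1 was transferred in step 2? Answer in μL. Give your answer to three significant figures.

Step 1: 2 mL + 8 mL = 10 mL total → factor 10/2 = 5
Step 2: v brought to 2250 μL → factor = 2250 μL/v
Product of known-step factors = 5
Overall factor = 12.0 mg/mL / (0.160 g/L) = 75
Step-2 factor = 75 / 5 = 15
v = 2250 μL / 15 = 150 μL

150 μL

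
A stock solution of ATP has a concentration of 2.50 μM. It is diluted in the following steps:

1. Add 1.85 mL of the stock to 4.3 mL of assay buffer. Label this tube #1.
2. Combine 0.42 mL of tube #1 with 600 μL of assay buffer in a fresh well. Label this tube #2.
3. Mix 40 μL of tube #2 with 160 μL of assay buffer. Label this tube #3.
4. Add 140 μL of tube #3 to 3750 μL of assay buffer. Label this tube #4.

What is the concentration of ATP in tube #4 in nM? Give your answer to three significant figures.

2.23 nM

Step 1: 1.85 mL + 4.3 mL = 6.15 mL total → factor 6.15/1.85 = 3.3243
Step 2: 0.42 mL + 600 μL = 1.02 mL total → factor 1.02/0.42 = 2.4286
Step 3: 40 μL + 160 μL = 200 μL total → factor 200/40 = 5
Step 4: 140 μL + 3750 μL = 3890 μL total → factor 3890/140 = 27.786
Overall dilution factor = 3.3243 × 2.4286 × 5 × 27.786 = 1121.6
Final = 2.50 μM / 1121.6 = 0.002229 μM = 2.23 nM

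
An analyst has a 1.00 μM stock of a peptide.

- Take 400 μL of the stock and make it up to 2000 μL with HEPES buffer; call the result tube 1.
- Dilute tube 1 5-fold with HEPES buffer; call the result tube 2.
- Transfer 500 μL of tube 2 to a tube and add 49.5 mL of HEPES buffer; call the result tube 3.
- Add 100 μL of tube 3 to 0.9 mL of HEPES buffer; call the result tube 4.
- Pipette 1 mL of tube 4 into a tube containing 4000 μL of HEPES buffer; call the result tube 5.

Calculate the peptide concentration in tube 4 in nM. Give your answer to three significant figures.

0.0400 nM

Step 1: 400 μL brought to 2000 μL → factor 2000/400 = 5
Step 2: 5-fold → factor 5
Step 3: 500 μL + 49.5 mL = 50000 μL total → factor 50000/500 = 100
Step 4: 100 μL + 0.9 mL = 1000 μL total → factor 1000/100 = 10
Dilution factor through tube 4 = 5 × 5 × 100 × 10 = 25000
[tube 4] = 1.00 μM / 25000 = 4.000 × 10^-5 μM = 0.0400 nM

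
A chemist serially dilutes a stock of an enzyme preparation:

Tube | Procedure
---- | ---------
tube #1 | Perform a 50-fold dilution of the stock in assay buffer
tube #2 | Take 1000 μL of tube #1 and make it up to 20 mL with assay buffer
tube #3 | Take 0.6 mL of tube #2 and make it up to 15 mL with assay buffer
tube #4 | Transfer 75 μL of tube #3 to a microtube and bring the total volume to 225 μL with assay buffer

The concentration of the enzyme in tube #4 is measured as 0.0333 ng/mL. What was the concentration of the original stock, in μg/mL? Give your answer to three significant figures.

2.50 μg/mL

Step 1: 50-fold → factor 50
Step 2: 1000 μL brought to 20 mL → factor 20000/1000 = 20
Step 3: 0.6 mL brought to 15 mL → factor 15/0.6 = 25
Step 4: 75 μL brought to 225 μL → factor 225/75 = 3
Overall dilution factor = 50 × 20 × 25 × 3 = 75000
Stock = 0.0333 ng/mL × 75000 = 2498 ng/mL = 2.50 μg/mL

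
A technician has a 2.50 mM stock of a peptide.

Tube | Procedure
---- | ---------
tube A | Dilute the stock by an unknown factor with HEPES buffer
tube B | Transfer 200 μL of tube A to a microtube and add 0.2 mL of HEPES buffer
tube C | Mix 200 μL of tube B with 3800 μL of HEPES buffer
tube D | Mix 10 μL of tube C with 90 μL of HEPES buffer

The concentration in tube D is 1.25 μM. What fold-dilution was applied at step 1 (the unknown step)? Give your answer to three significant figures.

Step 1: unknown factor x
Step 2: 200 μL + 0.2 mL = 400 μL total → factor 400/200 = 2
Step 3: 200 μL + 3800 μL = 4000 μL total → factor 4000/200 = 20
Step 4: 10 μL + 90 μL = 100 μL total → factor 100/10 = 10
Product of known-step factors = 400
Overall factor = 2.50 mM / (1.25 μM) = 2000
x = 2000 / 400 = 5.00

5.00-fold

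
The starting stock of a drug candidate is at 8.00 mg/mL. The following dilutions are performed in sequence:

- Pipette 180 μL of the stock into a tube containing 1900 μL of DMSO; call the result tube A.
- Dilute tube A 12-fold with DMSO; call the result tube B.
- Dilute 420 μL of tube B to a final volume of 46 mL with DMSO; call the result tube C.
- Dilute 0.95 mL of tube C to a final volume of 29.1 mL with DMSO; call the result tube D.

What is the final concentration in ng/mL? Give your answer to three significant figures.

Step 1: 180 μL + 1900 μL = 2080 μL total → factor 2080/180 = 11.556
Step 2: 12-fold → factor 12
Step 3: 420 μL brought to 46 mL → factor 46000/420 = 109.52
Step 4: 0.95 mL brought to 29.1 mL → factor 29.1/0.95 = 30.632
Overall dilution factor = 11.556 × 12 × 109.52 × 30.632 = 4.6521 × 10^5
Final = 8.00 mg/mL / 4.6521 × 10^5 = 1.720 × 10^-5 mg/mL = 17.2 ng/mL

17.2 ng/mL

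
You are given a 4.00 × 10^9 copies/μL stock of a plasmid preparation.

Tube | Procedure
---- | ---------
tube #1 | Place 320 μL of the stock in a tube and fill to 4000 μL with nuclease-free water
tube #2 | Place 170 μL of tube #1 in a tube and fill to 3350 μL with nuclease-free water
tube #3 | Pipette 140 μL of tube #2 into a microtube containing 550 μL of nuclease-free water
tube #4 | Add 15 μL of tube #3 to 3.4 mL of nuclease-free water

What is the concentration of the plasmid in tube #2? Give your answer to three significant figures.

Step 1: 320 μL brought to 4000 μL → factor 4000/320 = 12.5
Step 2: 170 μL brought to 3350 μL → factor 3350/170 = 19.706
Dilution factor through tube #2 = 12.5 × 19.706 = 246.32
[tube #2] = 4.00 × 10^9 copies/μL / 246.32 = 1.62 × 10^7 copies/μL

1.62 × 10^7 copies/μL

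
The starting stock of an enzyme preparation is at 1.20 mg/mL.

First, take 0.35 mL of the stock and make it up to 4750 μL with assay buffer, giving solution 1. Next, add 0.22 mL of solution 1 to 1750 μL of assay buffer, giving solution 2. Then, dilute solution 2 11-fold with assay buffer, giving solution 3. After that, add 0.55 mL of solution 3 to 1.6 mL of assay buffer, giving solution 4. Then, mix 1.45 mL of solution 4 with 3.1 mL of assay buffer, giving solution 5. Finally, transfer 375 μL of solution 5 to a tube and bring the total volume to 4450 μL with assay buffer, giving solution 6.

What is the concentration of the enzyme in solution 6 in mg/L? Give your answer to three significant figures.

0.00617 mg/L

Step 1: 0.35 mL brought to 4750 μL → factor 4.75/0.35 = 13.571
Step 2: 0.22 mL + 1750 μL = 1.97 mL total → factor 1.97/0.22 = 8.9545
Step 3: 11-fold → factor 11
Step 4: 0.55 mL + 1.6 mL = 2.15 mL total → factor 2.15/0.55 = 3.9091
Step 5: 1.45 mL + 3.1 mL = 4.55 mL total → factor 4.55/1.45 = 3.1379
Step 6: 375 μL brought to 4450 μL → factor 4450/375 = 11.867
Overall dilution factor = 13.571 × 8.9545 × 11 × 3.9091 × 3.1379 × 11.867 = 1.9459 × 10^5
Final = 1.20 mg/mL / 1.9459 × 10^5 = 6.167 × 10^-6 mg/mL = 0.00617 mg/L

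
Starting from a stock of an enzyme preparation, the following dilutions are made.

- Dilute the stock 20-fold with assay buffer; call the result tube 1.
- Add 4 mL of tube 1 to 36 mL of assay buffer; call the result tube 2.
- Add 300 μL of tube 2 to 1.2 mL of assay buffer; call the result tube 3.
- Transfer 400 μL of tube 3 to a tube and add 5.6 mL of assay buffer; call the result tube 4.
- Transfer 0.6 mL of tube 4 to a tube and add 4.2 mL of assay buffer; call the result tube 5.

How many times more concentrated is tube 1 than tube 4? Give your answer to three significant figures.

Step 1: 20-fold → factor 20
Step 2: 4 mL + 36 mL = 40 mL total → factor 40/4 = 10
Step 3: 300 μL + 1.2 mL = 1500 μL total → factor 1500/300 = 5
Step 4: 400 μL + 5.6 mL = 6000 μL total → factor 6000/400 = 15
Dilution factor to tube 1 = 20; to tube 4 = 15000
[tube 1]/[tube 4] = (factor to tube 4)/(factor to tube 1) = 15000/20 = 750

750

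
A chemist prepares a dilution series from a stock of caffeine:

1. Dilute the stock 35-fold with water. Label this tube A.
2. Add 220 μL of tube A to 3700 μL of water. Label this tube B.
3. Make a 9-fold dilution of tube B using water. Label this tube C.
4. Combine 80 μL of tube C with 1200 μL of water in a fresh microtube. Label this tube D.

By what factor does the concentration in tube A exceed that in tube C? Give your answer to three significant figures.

Step 1: 35-fold → factor 35
Step 2: 220 μL + 3700 μL = 3920 μL total → factor 3920/220 = 17.818
Step 3: 9-fold → factor 9
Dilution factor to tube A = 35; to tube C = 5612.7
[tube A]/[tube C] = (factor to tube C)/(factor to tube A) = 5612.7/35 = 160

160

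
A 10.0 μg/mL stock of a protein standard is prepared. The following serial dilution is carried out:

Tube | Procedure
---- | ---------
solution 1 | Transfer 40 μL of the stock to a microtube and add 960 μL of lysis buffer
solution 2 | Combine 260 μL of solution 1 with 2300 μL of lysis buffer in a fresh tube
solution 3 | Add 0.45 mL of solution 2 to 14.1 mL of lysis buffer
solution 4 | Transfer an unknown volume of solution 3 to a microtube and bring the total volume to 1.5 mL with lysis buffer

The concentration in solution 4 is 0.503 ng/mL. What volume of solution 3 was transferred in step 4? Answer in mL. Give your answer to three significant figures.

0.601 mL

Step 1: 40 μL + 960 μL = 1000 μL total → factor 1000/40 = 25
Step 2: 260 μL + 2300 μL = 2560 μL total → factor 2560/260 = 9.8462
Step 3: 0.45 mL + 14.1 mL = 14.55 mL total → factor 14.55/0.45 = 32.333
Step 4: v brought to 1.5 mL → factor = 1.5 mL/v
Product of known-step factors = 7959
Overall factor = 10.0 μg/mL / (0.503 ng/mL) = 19881
Step-4 factor = 19881 / 7959 = 2.4979
v = 1.5 mL / 2.4979 = 0.601 mL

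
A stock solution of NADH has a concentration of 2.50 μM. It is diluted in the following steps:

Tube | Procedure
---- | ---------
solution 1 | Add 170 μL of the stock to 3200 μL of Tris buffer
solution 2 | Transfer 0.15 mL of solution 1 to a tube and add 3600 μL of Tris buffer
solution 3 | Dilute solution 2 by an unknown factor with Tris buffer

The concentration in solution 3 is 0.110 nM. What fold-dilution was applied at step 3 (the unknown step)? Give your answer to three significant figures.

45.9-fold

Step 1: 170 μL + 3200 μL = 3370 μL total → factor 3370/170 = 19.824
Step 2: 0.15 mL + 3600 μL = 3.75 mL total → factor 3.75/0.15 = 25
Step 3: unknown factor x
Product of known-step factors = 495.59
Overall factor = 2.50 μM / (0.110 nM) = 22727
x = 22727 / 495.59 = 45.9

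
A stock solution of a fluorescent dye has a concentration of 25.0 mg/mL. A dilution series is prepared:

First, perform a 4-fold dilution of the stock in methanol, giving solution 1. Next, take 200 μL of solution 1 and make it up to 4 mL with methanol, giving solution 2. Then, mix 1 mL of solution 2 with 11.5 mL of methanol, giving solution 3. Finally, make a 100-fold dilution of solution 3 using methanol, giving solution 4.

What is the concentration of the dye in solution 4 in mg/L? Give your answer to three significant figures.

Step 1: 4-fold → factor 4
Step 2: 200 μL brought to 4 mL → factor 4000/200 = 20
Step 3: 1 mL + 11.5 mL = 12.5 mL total → factor 12.5/1 = 12.5
Step 4: 100-fold → factor 100
Overall dilution factor = 4 × 20 × 12.5 × 100 = 1 × 10^5
Final = 25.0 mg/mL / 1 × 10^5 = 0.0002500 mg/mL = 0.250 mg/L

0.250 mg/L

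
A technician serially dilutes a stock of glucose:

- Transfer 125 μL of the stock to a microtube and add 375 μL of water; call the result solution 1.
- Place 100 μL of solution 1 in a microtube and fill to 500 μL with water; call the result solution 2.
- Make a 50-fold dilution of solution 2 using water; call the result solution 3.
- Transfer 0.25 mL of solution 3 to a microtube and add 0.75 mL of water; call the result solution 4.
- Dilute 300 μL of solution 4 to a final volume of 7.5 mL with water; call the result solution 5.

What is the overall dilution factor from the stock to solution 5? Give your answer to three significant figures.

Step 1: 125 μL + 375 μL = 500 μL total → factor 500/125 = 4
Step 2: 100 μL brought to 500 μL → factor 500/100 = 5
Step 3: 50-fold → factor 50
Step 4: 0.25 mL + 0.75 mL = 1 mL total → factor 1/0.25 = 4
Step 5: 300 μL brought to 7.5 mL → factor 7500/300 = 25
Overall dilution factor = 4 × 5 × 50 × 4 × 25 = 1 × 10^5

1.00 × 10^5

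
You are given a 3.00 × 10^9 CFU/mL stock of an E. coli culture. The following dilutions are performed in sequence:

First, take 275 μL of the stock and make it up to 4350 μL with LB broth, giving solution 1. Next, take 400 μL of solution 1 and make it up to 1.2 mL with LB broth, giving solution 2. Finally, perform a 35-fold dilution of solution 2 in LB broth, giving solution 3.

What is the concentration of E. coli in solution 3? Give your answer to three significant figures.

1.81 × 10^6 CFU/mL

Step 1: 275 μL brought to 4350 μL → factor 4350/275 = 15.818
Step 2: 400 μL brought to 1.2 mL → factor 1200/400 = 3
Step 3: 35-fold → factor 35
Overall dilution factor = 15.818 × 3 × 35 = 1660.9
Final = 3.00 × 10^9 CFU/mL / 1660.9 = 1.81 × 10^6 CFU/mL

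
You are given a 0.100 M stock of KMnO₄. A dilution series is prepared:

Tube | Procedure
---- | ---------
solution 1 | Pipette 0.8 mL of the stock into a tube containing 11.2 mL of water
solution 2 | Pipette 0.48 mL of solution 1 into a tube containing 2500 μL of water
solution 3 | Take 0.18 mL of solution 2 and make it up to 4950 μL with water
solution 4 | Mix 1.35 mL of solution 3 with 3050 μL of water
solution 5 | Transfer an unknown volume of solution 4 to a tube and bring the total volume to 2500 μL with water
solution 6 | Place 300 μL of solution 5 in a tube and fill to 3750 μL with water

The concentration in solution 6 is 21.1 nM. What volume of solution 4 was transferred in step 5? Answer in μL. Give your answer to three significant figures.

Step 1: 0.8 mL + 11.2 mL = 12 mL total → factor 12/0.8 = 15
Step 2: 0.48 mL + 2500 μL = 2.98 mL total → factor 2.98/0.48 = 6.2083
Step 3: 0.18 mL brought to 4950 μL → factor 4.95/0.18 = 27.5
Step 4: 1.35 mL + 3050 μL = 4.4 mL total → factor 4.4/1.35 = 3.2593
Step 5: v brought to 2500 μL → factor = 2500 μL/v
Step 6: 300 μL brought to 3750 μL → factor 3750/300 = 12.5
Product of known-step factors = 1.0433 × 10^5
Overall factor = 0.100 M / (21.1 nM) = 4.7393 × 10^6
Step-5 factor = 4.7393 × 10^6 / 1.0433 × 10^5 = 45.424
v = 2500 μL / 45.424 = 55.0 μL

55.0 μL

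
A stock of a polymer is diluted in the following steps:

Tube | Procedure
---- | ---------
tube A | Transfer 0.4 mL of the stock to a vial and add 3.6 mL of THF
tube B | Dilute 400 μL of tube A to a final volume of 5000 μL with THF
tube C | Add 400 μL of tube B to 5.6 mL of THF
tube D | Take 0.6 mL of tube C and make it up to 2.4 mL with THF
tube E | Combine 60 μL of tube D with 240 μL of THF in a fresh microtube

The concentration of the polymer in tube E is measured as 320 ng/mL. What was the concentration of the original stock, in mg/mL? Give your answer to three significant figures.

Step 1: 0.4 mL + 3.6 mL = 4 mL total → factor 4/0.4 = 10
Step 2: 400 μL brought to 5000 μL → factor 5000/400 = 12.5
Step 3: 400 μL + 5.6 mL = 6000 μL total → factor 6000/400 = 15
Step 4: 0.6 mL brought to 2.4 mL → factor 2.4/0.6 = 4
Step 5: 60 μL + 240 μL = 300 μL total → factor 300/60 = 5
Overall dilution factor = 10 × 12.5 × 15 × 4 × 5 = 37500
Stock = 320 ng/mL × 37500 = 1.200 × 10^7 ng/mL = 12.0 mg/mL

12.0 mg/mL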